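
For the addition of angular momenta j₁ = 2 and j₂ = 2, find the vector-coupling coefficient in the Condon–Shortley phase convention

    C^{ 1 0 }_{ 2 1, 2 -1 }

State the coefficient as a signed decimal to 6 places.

√[3·3!1!1!/6! · 3!1!1!3!1!1!] = √(9/10)
  +(−1)^0/∏(0,3,1,1,0,0)! = 1/6  (running 1/6)
  +(−1)^1/∏(1,2,0,0,1,1)! = -1/2  (running -1/3)
⟨..|..⟩ = √(9/10)·(-1/3) = -0.316228

−√(1/10) = -0.316228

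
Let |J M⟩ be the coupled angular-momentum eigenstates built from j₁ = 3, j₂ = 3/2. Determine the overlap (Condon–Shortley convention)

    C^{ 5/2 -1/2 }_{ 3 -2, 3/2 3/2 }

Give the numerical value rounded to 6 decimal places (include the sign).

+√(3/7) = +0.654654

triangle: 2!·4!·1!/8! = 48/40320
(j±m)!: 1!·5!·3!·0!·2!·3! = 8640
prefactor² = (2J+1)·Δ·N² = 432/7
  k=2: +1/(2!·0!·3!·1!·1!·0!) = 1/12
Σ = 1/12  ⇒  CG² = 432/7·1/12² = 3/7
CG = +√(3/7) = +0.654654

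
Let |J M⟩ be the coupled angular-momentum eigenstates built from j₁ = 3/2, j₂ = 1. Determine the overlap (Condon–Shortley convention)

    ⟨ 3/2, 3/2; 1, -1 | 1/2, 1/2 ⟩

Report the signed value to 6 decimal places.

√[2·2!1!0!/4! · 3!0!0!2!1!0!] = √(2)
  +(−1)^0/∏(0,2,0,0,1,0)! = 1/2  (running 1/2)
⟨..|..⟩ = √(2)·(1/2) = +0.707107

+0.707107  (= +√(1/2))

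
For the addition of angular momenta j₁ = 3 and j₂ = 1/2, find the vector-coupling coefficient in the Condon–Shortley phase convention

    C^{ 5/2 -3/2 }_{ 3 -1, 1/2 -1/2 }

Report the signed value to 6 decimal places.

+√(2/7) = +0.534522

j₁+j₂−J=1  J+j₁−j₂=5  J−j₁+j₂=0  j₁+j₂+J+1=7
(j₁±m₁, j₂±m₂, J±M) = (2,4,0,1,1,4)
P² = 1152/7
sum k=0..0:
  [0] +1/24 = 1/24
S = 1/24
C² = P²·S² = 2/7 ; C = +0.534522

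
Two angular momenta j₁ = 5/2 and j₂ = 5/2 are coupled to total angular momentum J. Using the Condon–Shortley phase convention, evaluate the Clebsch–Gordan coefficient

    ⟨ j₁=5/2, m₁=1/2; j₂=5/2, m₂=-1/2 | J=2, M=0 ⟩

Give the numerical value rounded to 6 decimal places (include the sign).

j₁+j₂−J=3  J+j₁−j₂=2  J−j₁+j₂=2  j₁+j₂+J+1=8
(j₁±m₁, j₂±m₂, J±M) = (3,2,2,3,2,2)
P² = 12/7
sum k=0..2:
  [0] +1/24 = 1/24
  [1] −1/2 = -1/2
  [2] +1/8 = 1/8
S = -1/3
C² = P²·S² = 4/21 ; C = -0.436436

−√(4/21) = -0.436436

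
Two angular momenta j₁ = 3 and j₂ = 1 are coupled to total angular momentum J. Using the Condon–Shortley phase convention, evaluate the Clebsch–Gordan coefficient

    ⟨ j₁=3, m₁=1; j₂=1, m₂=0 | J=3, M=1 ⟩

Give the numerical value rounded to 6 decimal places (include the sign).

j₁+j₂−J=1  J+j₁−j₂=5  J−j₁+j₂=1  j₁+j₂+J+1=8
(j₁±m₁, j₂±m₂, J±M) = (4,2,1,1,4,2)
P² = 48
sum k=0..1:
  [0] +1/12 = 1/12
  [1] −1/24 = -1/24
S = 1/24
C² = P²·S² = 1/12 ; C = +0.288675

+0.288675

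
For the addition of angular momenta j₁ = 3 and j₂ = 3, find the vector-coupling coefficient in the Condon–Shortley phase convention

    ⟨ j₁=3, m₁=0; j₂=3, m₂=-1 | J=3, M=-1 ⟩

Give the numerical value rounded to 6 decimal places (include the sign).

triangle: 3!×3!×3!/10! = 216/3628800
(j±m)!: 3!×3!×2!×4!×2!×4! = 82944
prefactor² = (2J+1)×Δ×N² = 864/25
  k=0: +1/(0!×3!×3!×2!×0!×1!) = 1/72
  k=1: −1/(1!×2!×2!×1!×1!×2!) = -1/8
  k=2: +1/(2!×1!×1!×0!×2!×3!) = 1/24
Σ = -5/72  ⇒  CG² = 864/25×(-5/72)² = 1/6
CG = −√(1/6) = -0.408248

−√(1/6) = -0.408248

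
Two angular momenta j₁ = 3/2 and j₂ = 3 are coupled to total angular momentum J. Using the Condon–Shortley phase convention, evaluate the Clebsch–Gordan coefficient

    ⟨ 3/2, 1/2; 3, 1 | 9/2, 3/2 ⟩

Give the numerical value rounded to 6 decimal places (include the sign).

√[10·0!3!6!/10! · 2!1!4!2!6!3!] = √(34560/7)
  +(−1)^0/∏(0,0,1,4,2,2)! = 1/96  (running 1/96)
⟨..|..⟩ = √(34560/7)·(1/96) = +0.731925

+√(15/28) ≈ +0.731925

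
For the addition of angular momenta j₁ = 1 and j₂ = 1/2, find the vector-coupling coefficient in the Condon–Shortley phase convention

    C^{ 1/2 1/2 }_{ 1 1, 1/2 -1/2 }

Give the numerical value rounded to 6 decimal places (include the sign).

+0.816497  (= +√(2/3))

j₁+j₂−J=1  J+j₁−j₂=1  J−j₁+j₂=0  j₁+j₂+J+1=3
(j₁±m₁, j₂±m₂, J±M) = (2,0,0,1,1,0)
P² = 2/3
sum k=0..0:
  [0] +1/1 = 1
S = 1
C² = P²·S² = 2/3 ; C = +0.816497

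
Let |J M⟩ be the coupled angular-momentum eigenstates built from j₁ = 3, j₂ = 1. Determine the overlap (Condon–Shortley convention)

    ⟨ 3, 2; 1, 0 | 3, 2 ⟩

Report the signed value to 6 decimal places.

√[7·1!5!1!/8! · 5!1!1!1!5!1!] = √(300)
  +(−1)^0/∏(0,1,1,1,4,0)! = 1/24  (running 1/24)
  +(−1)^1/∏(1,0,0,0,5,1)! = -1/120  (running 1/30)
⟨..|..⟩ = √(300)·(1/30) = +0.577350

+0.577350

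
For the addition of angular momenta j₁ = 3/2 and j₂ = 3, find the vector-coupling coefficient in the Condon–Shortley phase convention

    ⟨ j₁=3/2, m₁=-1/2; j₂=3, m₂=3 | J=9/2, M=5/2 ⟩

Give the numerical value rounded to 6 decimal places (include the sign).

+√(1/12) = +0.288675

j₁+j₂−J=0  J+j₁−j₂=3  J−j₁+j₂=6  j₁+j₂+J+1=10
(j₁±m₁, j₂±m₂, J±M) = (1,2,6,0,7,2)
P² = 172800
sum k=0..0:
  [0] +1/1440 = 1/1440
S = 1/1440
C² = P²·S² = 1/12 ; C = +0.288675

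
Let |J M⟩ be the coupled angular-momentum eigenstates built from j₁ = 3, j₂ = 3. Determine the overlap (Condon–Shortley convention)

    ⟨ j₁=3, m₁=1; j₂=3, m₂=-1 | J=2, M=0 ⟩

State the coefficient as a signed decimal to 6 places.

triangle: 4!·2!·2!/9! = 96/362880
(j±m)!: 4!·2!·2!·4!·2!·2! = 9216
prefactor² = (2J+1)·Δ·N² = 256/21
  k=0: +1/(0!·4!·2!·2!·0!·0!) = 1/96
  k=1: −1/(1!·3!·1!·1!·1!·1!) = -1/6
  k=2: +1/(2!·2!·0!·0!·2!·2!) = 1/16
Σ = -3/32  ⇒  CG² = 256/21·(-3/32)² = 3/28
CG = −√(3/28) = -0.327327

-0.327327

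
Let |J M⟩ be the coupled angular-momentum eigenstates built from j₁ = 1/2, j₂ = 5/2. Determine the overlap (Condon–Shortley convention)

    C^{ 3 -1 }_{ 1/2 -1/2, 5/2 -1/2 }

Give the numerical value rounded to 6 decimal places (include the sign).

+0.816497

j₁+j₂−J=0  J+j₁−j₂=1  J−j₁+j₂=5  j₁+j₂+J+1=7
(j₁±m₁, j₂±m₂, J±M) = (0,1,2,3,2,4)
P² = 96
sum k=0..0:
  [0] +1/12 = 1/12
S = 1/12
C² = P²·S² = 2/3 ; C = +0.816497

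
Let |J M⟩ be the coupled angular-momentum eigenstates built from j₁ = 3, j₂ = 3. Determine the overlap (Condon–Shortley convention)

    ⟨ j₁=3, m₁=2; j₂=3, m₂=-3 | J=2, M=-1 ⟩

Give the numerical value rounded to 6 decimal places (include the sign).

j₁+j₂−J=4  J+j₁−j₂=2  J−j₁+j₂=2  j₁+j₂+J+1=9
(j₁±m₁, j₂±m₂, J±M) = (5,1,0,6,1,3)
P² = 4800/7
sum k=0..0:
  [0] +1/48 = 1/48
S = 1/48
C² = P²·S² = 25/84 ; C = +0.545545

+0.545545  (= +√(25/84))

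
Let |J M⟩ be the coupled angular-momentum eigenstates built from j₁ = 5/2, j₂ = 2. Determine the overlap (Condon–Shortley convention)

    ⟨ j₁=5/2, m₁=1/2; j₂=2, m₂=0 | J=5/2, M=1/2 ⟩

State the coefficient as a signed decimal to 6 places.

-0.478091

triangle: 2!*3!*2!/8! = 24/40320
(j±m)!: 3!*2!*2!*2!*3!*2! = 576
prefactor² = (2J+1)*Δ*N² = 72/35
  k=0: +1/(0!*2!*2!*2!*1!*0!) = 1/8
  k=1: −1/(1!*1!*1!*1!*2!*1!) = -1/2
  k=2: +1/(2!*0!*0!*0!*3!*2!) = 1/24
Σ = -1/3  ⇒  CG² = 72/35*(-1/3)² = 8/35
CG = −√(8/35) = -0.478091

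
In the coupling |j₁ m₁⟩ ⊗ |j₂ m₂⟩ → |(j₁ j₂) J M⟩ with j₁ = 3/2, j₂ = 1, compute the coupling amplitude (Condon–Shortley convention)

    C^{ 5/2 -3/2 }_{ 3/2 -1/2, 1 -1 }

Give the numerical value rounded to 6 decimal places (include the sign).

√[6·0!3!2!/6! · 1!2!0!2!1!4!] = √(48/5)
  +(−1)^0/∏(0,0,2,0,1,2)! = 1/4  (running 1/4)
⟨..|..⟩ = √(48/5)·(1/4) = +0.774597

+√(3/5) = +0.774597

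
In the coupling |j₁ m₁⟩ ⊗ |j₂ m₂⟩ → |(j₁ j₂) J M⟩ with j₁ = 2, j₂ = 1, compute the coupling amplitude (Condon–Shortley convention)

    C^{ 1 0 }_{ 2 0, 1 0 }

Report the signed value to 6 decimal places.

j₁+j₂−J=2  J+j₁−j₂=2  J−j₁+j₂=0  j₁+j₂+J+1=5
(j₁±m₁, j₂±m₂, J±M) = (2,2,1,1,1,1)
P² = 2/5
sum k=1..1:
  [1] −1/1 = -1
S = -1
C² = P²·S² = 2/5 ; C = -0.632456

−√(2/5) = -0.632456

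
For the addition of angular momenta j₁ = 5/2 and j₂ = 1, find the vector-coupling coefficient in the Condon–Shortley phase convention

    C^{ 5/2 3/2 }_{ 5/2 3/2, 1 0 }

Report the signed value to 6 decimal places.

+√(9/35) ≈ +0.507093

j₁+j₂−J=1  J+j₁−j₂=4  J−j₁+j₂=1  j₁+j₂+J+1=7
(j₁±m₁, j₂±m₂, J±M) = (4,1,1,1,4,1)
P² = 576/35
sum k=0..1:
  [0] +1/6 = 1/6
  [1] −1/24 = -1/24
S = 1/8
C² = P²·S² = 9/35 ; C = +0.507093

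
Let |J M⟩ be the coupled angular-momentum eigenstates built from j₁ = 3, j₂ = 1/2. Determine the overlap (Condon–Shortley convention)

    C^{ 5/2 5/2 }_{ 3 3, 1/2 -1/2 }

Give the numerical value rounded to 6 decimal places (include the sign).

√[6·1!5!0!/7! · 6!0!0!1!5!0!] = √(86400/7)
  +(−1)^0/∏(0,1,0,0,5,0)! = 1/120  (running 1/120)
⟨..|..⟩ = √(86400/7)·(1/120) = +0.925820

+√(6/7) = +0.925820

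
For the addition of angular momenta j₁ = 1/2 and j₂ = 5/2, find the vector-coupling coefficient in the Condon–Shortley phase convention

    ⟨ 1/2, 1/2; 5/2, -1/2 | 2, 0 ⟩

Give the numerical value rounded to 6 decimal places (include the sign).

√[5·1!0!4!/6! · 1!0!2!3!2!2!] = √(8)
  +(−1)^0/∏(0,1,0,2,0,2)! = 1/4  (running 1/4)
⟨..|..⟩ = √(8)·(1/4) = +0.707107

+0.707107  (= +√(1/2))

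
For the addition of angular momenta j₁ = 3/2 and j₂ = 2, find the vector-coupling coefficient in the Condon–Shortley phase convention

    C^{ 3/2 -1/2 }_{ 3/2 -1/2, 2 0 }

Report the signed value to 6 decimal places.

√[4·2!1!2!/6! · 1!2!2!2!1!2!] = √(16/45)
  +(−1)^1/∏(1,1,1,1,0,1)! = -1  (running -1)
  +(−1)^2/∏(2,0,0,0,1,2)! = 1/4  (running -3/4)
⟨..|..⟩ = √(16/45)·(-3/4) = -0.447214

-0.447214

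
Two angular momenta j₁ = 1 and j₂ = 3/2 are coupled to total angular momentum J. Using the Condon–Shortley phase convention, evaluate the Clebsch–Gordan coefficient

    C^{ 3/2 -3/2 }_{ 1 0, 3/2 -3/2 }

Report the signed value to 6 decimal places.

+0.774597

√[4·1!1!2!/5! · 1!1!0!3!0!3!] = √(12/5)
  +(−1)^0/∏(0,1,1,0,0,2)! = 1/2  (running 1/2)
⟨..|..⟩ = √(12/5)·(1/2) = +0.774597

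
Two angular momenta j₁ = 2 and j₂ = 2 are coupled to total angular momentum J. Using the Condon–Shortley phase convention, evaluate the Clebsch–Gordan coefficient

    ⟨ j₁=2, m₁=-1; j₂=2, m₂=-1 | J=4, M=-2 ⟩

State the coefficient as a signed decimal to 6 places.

j₁+j₂−J=0  J+j₁−j₂=4  J−j₁+j₂=4  j₁+j₂+J+1=9
(j₁±m₁, j₂±m₂, J±M) = (1,3,1,3,2,6)
P² = 5184/7
sum k=0..0:
  [0] +1/36 = 1/36
S = 1/36
C² = P²·S² = 4/7 ; C = +0.755929

+0.755929  (= +√(4/7))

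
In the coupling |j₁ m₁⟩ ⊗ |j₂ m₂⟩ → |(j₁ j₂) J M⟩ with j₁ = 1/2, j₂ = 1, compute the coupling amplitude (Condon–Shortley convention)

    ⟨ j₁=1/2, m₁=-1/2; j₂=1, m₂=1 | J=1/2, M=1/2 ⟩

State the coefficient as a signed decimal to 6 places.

−√(2/3) = -0.816497

triangle: 1!×0!×1!/3! = 1/6
(j±m)!: 0!×1!×2!×0!×1!×0! = 2
prefactor² = (2J+1)×Δ×N² = 2/3
  k=1: −1/(1!×0!×0!×1!×0!×0!) = -1
Σ = -1  ⇒  CG² = 2/3×(-1)² = 2/3
CG = −√(2/3) = -0.816497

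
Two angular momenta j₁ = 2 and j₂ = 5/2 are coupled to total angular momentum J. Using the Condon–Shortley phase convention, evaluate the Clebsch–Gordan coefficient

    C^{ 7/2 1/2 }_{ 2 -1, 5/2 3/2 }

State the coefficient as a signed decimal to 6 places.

−√(121/315) = -0.619780

√[8·1!3!4!/9! · 1!3!4!1!4!3!] = √(2304/35)
  +(−1)^0/∏(0,1,3,4,0,0)! = 1/144  (running 1/144)
  +(−1)^1/∏(1,0,2,3,1,1)! = -1/12  (running -11/144)
⟨..|..⟩ = √(2304/35)·(-11/144) = -0.619780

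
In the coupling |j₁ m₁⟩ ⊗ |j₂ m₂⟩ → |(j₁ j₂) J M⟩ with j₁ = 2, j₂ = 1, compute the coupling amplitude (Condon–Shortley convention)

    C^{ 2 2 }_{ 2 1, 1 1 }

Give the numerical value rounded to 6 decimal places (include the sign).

-0.577350  (= −√(1/3))

√[5·1!3!1!/6! · 3!1!2!0!4!0!] = √(12)
  +(−1)^1/∏(1,0,0,1,3,0)! = -1/6  (running -1/6)
⟨..|..⟩ = √(12)·(-1/6) = -0.577350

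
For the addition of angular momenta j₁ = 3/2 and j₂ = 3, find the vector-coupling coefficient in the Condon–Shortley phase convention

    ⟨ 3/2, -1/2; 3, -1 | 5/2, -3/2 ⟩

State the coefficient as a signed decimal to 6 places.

√[6·2!1!4!/8! · 1!2!2!4!1!4!] = √(576/35)
  +(−1)^1/∏(1,1,1,1,0,3)! = -1/6  (running -1/6)
  +(−1)^2/∏(2,0,0,0,1,4)! = 1/48  (running -7/48)
⟨..|..⟩ = √(576/35)·(-7/48) = -0.591608

-0.591608  (= −√(7/20))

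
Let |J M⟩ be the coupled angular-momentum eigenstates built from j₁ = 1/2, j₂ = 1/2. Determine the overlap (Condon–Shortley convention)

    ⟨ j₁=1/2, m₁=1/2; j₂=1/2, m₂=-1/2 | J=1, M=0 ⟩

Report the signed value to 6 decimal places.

√[3·0!1!1!/3! · 1!0!0!1!1!1!] = √(1/2)
  +(−1)^0/∏(0,0,0,0,1,1)! = 1  (running 1)
⟨..|..⟩ = √(1/2)·(1) = +0.707107

+0.707107  (= +√(1/2))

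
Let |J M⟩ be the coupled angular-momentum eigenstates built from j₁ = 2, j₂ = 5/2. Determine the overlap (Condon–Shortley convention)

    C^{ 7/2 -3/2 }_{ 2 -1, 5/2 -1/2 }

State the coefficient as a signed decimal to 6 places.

−√(2/21) = -0.308607

j₁+j₂−J=1  J+j₁−j₂=3  J−j₁+j₂=4  j₁+j₂+J+1=9
(j₁±m₁, j₂±m₂, J±M) = (1,3,2,3,2,5)
P² = 384/7
sum k=0..1:
  [0] +1/24 = 1/24
  [1] −1/12 = -1/12
S = -1/24
C² = P²·S² = 2/21 ; C = -0.308607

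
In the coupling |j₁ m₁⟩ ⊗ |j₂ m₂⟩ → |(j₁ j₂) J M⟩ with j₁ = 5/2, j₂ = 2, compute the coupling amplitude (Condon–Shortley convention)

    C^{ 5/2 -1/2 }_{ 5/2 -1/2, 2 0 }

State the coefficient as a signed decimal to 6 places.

j₁+j₂−J=2  J+j₁−j₂=3  J−j₁+j₂=2  j₁+j₂+J+1=8
(j₁±m₁, j₂±m₂, J±M) = (2,3,2,2,2,3)
P² = 72/35
sum k=0..2:
  [0] +1/24 = 1/24
  [1] −1/2 = -1/2
  [2] +1/8 = 1/8
S = -1/3
C² = P²·S² = 8/35 ; C = -0.478091

−√(8/35) ≈ -0.478091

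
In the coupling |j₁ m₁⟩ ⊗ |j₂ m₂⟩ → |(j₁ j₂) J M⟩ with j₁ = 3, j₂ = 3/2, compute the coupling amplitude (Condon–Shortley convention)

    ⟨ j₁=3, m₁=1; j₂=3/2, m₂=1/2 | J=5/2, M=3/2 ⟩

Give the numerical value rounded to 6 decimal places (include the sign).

−√(7/20) ≈ -0.591608

√[6·2!4!1!/8! · 4!2!2!1!4!1!] = √(576/35)
  +(−1)^1/∏(1,1,1,1,3,0)! = -1/6  (running -1/6)
  +(−1)^2/∏(2,0,0,0,4,1)! = 1/48  (running -7/48)
⟨..|..⟩ = √(576/35)·(-7/48) = -0.591608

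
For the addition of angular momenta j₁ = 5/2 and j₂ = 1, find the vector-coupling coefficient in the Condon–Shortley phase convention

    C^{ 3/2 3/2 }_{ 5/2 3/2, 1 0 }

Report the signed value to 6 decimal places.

j₁+j₂−J=2  J+j₁−j₂=3  J−j₁+j₂=0  j₁+j₂+J+1=6
(j₁±m₁, j₂±m₂, J±M) = (4,1,1,1,3,0)
P² = 48/5
sum k=1..1:
  [1] −1/6 = -1/6
S = -1/6
C² = P²·S² = 4/15 ; C = -0.516398

−√(4/15) ≈ -0.516398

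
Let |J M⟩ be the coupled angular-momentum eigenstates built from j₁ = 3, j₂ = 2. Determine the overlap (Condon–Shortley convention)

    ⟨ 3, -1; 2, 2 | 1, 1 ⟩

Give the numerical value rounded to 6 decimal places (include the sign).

triangle: 4!*2!*0!/7! = 48/5040
(j±m)!: 2!*4!*4!*0!*2!*0! = 2304
prefactor² = (2J+1)*Δ*N² = 2304/35
  k=4: +1/(4!*0!*0!*0!*2!*0!) = 1/48
Σ = 1/48  ⇒  CG² = 2304/35*1/48² = 1/35
CG = +√(1/35) = +0.169031

+√(1/35) = +0.169031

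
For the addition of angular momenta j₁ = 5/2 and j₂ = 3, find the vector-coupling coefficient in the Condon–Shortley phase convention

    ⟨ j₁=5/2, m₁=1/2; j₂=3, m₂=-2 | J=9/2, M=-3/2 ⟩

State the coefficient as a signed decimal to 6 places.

+0.604815

triangle: 1!×4!×5!/11! = 2880/39916800
(j±m)!: 3!×2!×1!×5!×3!×6! = 6220800
prefactor² = (2J+1)×Δ×N² = 345600/77
  k=0: +1/(0!×1!×2!×1!×2!×4!) = 1/96
  k=1: −1/(1!×0!×1!×0!×3!×5!) = -1/720
Σ = 13/1440  ⇒  CG² = 345600/77×13/1440² = 169/462
CG = +√(169/462) = +0.604815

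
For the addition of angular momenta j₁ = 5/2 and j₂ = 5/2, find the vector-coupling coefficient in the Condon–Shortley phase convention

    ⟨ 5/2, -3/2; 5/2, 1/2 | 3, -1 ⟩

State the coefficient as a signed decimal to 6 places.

+√(1/30) ≈ +0.182574

triangle: 2!*3!*3!/9! = 72/362880
(j±m)!: 1!*4!*3!*2!*2!*4! = 13824
prefactor² = (2J+1)*Δ*N² = 96/5
  k=1: −1/(1!*1!*3!*2!*0!*1!) = -1/12
  k=2: +1/(2!*0!*2!*1!*1!*2!) = 1/8
Σ = 1/24  ⇒  CG² = 96/5*1/24² = 1/30
CG = +√(1/30) = +0.182574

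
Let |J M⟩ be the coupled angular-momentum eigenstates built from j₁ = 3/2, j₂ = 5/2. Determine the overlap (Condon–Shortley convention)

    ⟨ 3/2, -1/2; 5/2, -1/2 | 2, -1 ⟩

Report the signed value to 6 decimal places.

√[5·2!1!3!/7! · 1!2!2!3!1!3!] = √(12/7)
  +(−1)^1/∏(1,1,1,1,0,2)! = -1/2  (running -1/2)
  +(−1)^2/∏(2,0,0,0,1,3)! = 1/12  (running -5/12)
⟨..|..⟩ = √(12/7)·(-5/12) = -0.545545

-0.545545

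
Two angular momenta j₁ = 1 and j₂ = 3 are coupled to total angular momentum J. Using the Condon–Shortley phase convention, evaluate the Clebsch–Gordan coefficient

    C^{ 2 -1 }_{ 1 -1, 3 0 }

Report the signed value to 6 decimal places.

triangle: 2!×0!×4!/7! = 48/5040
(j±m)!: 0!×2!×3!×3!×1!×3! = 432
prefactor² = (2J+1)×Δ×N² = 144/7
  k=2: +1/(2!×0!×0!×1!×0!×3!) = 1/12
Σ = 1/12  ⇒  CG² = 144/7×1/12² = 1/7
CG = +√(1/7) = +0.377964

+0.377964  (= +√(1/7))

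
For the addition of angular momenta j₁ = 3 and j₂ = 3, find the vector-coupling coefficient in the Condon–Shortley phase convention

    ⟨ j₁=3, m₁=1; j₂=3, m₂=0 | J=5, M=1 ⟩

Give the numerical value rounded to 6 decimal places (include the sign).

+0.345033

j₁+j₂−J=1  J+j₁−j₂=5  J−j₁+j₂=5  j₁+j₂+J+1=12
(j₁±m₁, j₂±m₂, J±M) = (4,2,3,3,6,4)
P² = 69120/7
sum k=0..1:
  [0] +1/144 = 1/144
  [1] −1/288 = -1/288
S = 1/288
C² = P²·S² = 5/42 ; C = +0.345033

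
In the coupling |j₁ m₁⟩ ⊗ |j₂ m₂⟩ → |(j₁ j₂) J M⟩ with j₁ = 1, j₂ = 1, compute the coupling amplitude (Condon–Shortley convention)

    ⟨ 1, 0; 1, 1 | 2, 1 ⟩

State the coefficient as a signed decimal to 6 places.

+√(1/2) ≈ +0.707107

triangle: 0!×2!×2!/5! = 4/120
(j±m)!: 1!×1!×2!×0!×3!×1! = 12
prefactor² = (2J+1)×Δ×N² = 2
  k=0: +1/(0!×0!×1!×2!×1!×0!) = 1/2
Σ = 1/2  ⇒  CG² = 2×1/2² = 1/2
CG = +√(1/2) = +0.707107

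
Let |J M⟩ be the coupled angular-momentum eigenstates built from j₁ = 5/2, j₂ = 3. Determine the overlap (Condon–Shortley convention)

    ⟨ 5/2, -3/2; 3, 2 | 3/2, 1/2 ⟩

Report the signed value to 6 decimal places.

triangle: 4!·1!·2!/8! = 48/40320
(j±m)!: 1!·4!·5!·1!·2!·1! = 5760
prefactor² = (2J+1)·Δ·N² = 192/7
  k=3: −1/(3!·1!·1!·2!·0!·0!) = -1/12
  k=4: +1/(4!·0!·0!·1!·1!·1!) = 1/24
Σ = -1/24  ⇒  CG² = 192/7·(-1/24)² = 1/21
CG = −√(1/21) = -0.218218

-0.218218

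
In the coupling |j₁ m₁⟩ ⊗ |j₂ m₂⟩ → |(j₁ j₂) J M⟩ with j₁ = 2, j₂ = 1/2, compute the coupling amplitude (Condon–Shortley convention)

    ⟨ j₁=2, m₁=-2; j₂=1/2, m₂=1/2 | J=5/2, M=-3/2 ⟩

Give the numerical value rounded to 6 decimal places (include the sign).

+0.447214

j₁+j₂−J=0  J+j₁−j₂=4  J−j₁+j₂=1  j₁+j₂+J+1=6
(j₁±m₁, j₂±m₂, J±M) = (0,4,1,0,1,4)
P² = 576/5
sum k=0..0:
  [0] +1/24 = 1/24
S = 1/24
C² = P²·S² = 1/5 ; C = +0.447214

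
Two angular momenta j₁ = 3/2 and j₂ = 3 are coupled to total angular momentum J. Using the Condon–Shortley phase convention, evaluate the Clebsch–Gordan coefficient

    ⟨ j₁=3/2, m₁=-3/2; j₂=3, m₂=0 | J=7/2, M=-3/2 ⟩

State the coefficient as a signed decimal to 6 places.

−√(10/21) = -0.690066

triangle: 1!×2!×5!/9! = 240/362880
(j±m)!: 0!×3!×3!×3!×2!×5! = 51840
prefactor² = (2J+1)×Δ×N² = 1920/7
  k=1: −1/(1!×0!×2!×2!×0!×3!) = -1/24
Σ = -1/24  ⇒  CG² = 1920/7×(-1/24)² = 10/21
CG = −√(10/21) = -0.690066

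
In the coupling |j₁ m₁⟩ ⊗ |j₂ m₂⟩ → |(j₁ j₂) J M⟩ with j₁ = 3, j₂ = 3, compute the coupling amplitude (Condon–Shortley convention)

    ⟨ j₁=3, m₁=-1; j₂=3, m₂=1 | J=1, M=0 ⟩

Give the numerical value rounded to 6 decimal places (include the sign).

j₁+j₂−J=5  J+j₁−j₂=1  J−j₁+j₂=1  j₁+j₂+J+1=8
(j₁±m₁, j₂±m₂, J±M) = (2,4,4,2,1,1)
P² = 144/7
sum k=3..4:
  [3] −1/12 = -1/12
  [4] +1/24 = 1/24
S = -1/24
C² = P²·S² = 1/28 ; C = -0.188982

-0.188982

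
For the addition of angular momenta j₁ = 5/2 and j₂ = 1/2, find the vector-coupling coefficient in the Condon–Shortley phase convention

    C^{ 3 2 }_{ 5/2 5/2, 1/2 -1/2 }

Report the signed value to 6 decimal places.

+0.408248

triangle: 0!×5!×1!/7! = 120/5040
(j±m)!: 5!×0!×0!×1!×5!×1! = 14400
prefactor² = (2J+1)×Δ×N² = 2400
  k=0: +1/(0!×0!×0!×0!×5!×1!) = 1/120
Σ = 1/120  ⇒  CG² = 2400×1/120² = 1/6
CG = +√(1/6) = +0.408248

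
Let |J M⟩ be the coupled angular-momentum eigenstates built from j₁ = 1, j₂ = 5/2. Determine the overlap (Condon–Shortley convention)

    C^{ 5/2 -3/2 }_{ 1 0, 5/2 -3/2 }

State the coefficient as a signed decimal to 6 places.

triangle: 1!·1!·4!/7! = 24/5040
(j±m)!: 1!·1!·1!·4!·1!·4! = 576
prefactor² = (2J+1)·Δ·N² = 576/35
  k=0: +1/(0!·1!·1!·1!·0!·3!) = 1/6
  k=1: −1/(1!·0!·0!·0!·1!·4!) = -1/24
Σ = 1/8  ⇒  CG² = 576/35·1/8² = 9/35
CG = +√(9/35) = +0.507093

+0.507093  (= +√(9/35))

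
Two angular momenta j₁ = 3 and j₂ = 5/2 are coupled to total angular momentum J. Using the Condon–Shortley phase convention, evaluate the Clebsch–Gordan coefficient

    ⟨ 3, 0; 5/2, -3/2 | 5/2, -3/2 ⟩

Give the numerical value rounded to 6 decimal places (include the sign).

-0.483046

j₁+j₂−J=3  J+j₁−j₂=3  J−j₁+j₂=2  j₁+j₂+J+1=9
(j₁±m₁, j₂±m₂, J±M) = (3,3,1,4,1,4)
P² = 864/35
sum k=0..1:
  [0] +1/36 = 1/36
  [1] −1/8 = -1/8
S = -7/72
C² = P²·S² = 7/30 ; C = -0.483046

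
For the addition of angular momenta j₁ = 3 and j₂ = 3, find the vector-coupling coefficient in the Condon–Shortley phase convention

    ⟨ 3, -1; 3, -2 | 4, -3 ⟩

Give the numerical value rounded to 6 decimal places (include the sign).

-0.301511

√[9·2!4!4!/11! · 2!4!1!5!1!7!] = √(82944/11)
  +(−1)^0/∏(0,2,4,1,0,3)! = 1/288  (running 1/288)
  +(−1)^1/∏(1,1,3,0,1,4)! = -1/144  (running -1/288)
⟨..|..⟩ = √(82944/11)·(-1/288) = -0.301511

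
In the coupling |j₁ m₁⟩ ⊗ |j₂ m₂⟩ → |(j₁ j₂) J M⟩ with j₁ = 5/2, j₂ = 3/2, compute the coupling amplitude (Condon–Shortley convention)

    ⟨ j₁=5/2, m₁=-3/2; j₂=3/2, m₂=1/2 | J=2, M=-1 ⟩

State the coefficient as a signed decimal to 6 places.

j₁+j₂−J=2  J+j₁−j₂=3  J−j₁+j₂=1  j₁+j₂+J+1=7
(j₁±m₁, j₂±m₂, J±M) = (1,4,2,1,1,3)
P² = 24/7
sum k=1..2:
  [1] −1/6 = -1/6
  [2] +1/4 = 1/4
S = 1/12
C² = P²·S² = 1/42 ; C = +0.154303

+√(1/42) ≈ +0.154303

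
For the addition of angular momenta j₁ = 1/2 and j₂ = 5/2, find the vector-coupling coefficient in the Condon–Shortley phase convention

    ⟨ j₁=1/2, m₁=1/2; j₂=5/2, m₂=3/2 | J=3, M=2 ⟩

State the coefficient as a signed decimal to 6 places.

√[7·0!1!5!/7! · 1!0!4!1!5!1!] = √(480)
  +(−1)^0/∏(0,0,0,4,1,1)! = 1/24  (running 1/24)
⟨..|..⟩ = √(480)·(1/24) = +0.912871

+√(5/6) = +0.912871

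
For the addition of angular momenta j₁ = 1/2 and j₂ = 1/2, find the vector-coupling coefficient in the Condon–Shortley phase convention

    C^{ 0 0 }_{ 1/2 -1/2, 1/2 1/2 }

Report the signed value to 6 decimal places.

−√(1/2) = -0.707107

j₁+j₂−J=1  J+j₁−j₂=0  J−j₁+j₂=0  j₁+j₂+J+1=2
(j₁±m₁, j₂±m₂, J±M) = (0,1,1,0,0,0)
P² = 1/2
sum k=1..1:
  [1] −1/1 = -1
S = -1
C² = P²·S² = 1/2 ; C = -0.707107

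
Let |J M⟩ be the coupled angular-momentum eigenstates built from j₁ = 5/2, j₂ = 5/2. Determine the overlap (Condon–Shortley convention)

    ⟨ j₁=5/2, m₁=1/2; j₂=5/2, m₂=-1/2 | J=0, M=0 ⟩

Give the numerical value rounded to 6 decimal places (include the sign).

+√(1/6) ≈ +0.408248

√[1·5!0!0!/6! · 3!2!2!3!0!0!] = √(24)
  +(−1)^2/∏(2,3,0,0,0,0)! = 1/12  (running 1/12)
⟨..|..⟩ = √(24)·(1/12) = +0.408248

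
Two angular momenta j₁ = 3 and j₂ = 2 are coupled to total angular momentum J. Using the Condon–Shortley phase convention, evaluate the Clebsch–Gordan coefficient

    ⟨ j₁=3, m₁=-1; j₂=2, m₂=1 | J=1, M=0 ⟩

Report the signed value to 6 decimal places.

−√(8/35) = -0.478091

j₁+j₂−J=4  J+j₁−j₂=2  J−j₁+j₂=0  j₁+j₂+J+1=7
(j₁±m₁, j₂±m₂, J±M) = (2,4,3,1,1,1)
P² = 288/35
sum k=3..3:
  [3] −1/6 = -1/6
S = -1/6
C² = P²·S² = 8/35 ; C = -0.478091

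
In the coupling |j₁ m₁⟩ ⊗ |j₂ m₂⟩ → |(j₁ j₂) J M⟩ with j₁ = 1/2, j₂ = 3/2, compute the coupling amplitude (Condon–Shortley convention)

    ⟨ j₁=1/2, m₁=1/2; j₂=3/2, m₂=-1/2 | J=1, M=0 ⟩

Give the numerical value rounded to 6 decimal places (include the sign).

triangle: 1!*0!*2!/4! = 2/24
(j±m)!: 1!*0!*1!*2!*1!*1! = 2
prefactor² = (2J+1)*Δ*N² = 1/2
  k=0: +1/(0!*1!*0!*1!*0!*1!) = 1
Σ = 1  ⇒  CG² = 1/2*1² = 1/2
CG = +√(1/2) = +0.707107

+√(1/2) = +0.707107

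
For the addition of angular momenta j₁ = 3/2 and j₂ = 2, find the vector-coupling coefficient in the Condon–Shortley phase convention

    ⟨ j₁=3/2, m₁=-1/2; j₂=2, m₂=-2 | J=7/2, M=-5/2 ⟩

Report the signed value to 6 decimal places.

triangle: 0!×3!×4!/8! = 144/40320
(j±m)!: 1!×2!×0!×4!×1!×6! = 34560
prefactor² = (2J+1)×Δ×N² = 6912/7
  k=0: +1/(0!×0!×2!×0!×1!×4!) = 1/48
Σ = 1/48  ⇒  CG² = 6912/7×1/48² = 3/7
CG = +√(3/7) = +0.654654

+√(3/7) = +0.654654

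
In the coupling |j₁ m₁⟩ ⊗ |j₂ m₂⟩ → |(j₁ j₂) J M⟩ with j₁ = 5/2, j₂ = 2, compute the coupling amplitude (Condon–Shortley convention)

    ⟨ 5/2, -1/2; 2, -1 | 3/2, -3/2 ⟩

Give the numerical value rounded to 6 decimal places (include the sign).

√[4·3!2!1!/7! · 2!3!1!3!0!3!] = √(144/35)
  +(−1)^1/∏(1,2,2,0,0,1)! = -1/4  (running -1/4)
⟨..|..⟩ = √(144/35)·(-1/4) = -0.507093

-0.507093  (= −√(9/35))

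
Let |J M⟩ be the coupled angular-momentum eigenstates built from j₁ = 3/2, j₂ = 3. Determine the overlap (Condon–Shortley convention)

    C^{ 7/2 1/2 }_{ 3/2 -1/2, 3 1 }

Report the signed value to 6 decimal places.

triangle: 1!*2!*5!/9! = 240/362880
(j±m)!: 1!*2!*4!*2!*4!*3! = 13824
prefactor² = (2J+1)*Δ*N² = 512/7
  k=0: +1/(0!*1!*2!*4!*0!*1!) = 1/48
  k=1: −1/(1!*0!*1!*3!*1!*2!) = -1/12
Σ = -1/16  ⇒  CG² = 512/7*(-1/16)² = 2/7
CG = −√(2/7) = -0.534522

-0.534522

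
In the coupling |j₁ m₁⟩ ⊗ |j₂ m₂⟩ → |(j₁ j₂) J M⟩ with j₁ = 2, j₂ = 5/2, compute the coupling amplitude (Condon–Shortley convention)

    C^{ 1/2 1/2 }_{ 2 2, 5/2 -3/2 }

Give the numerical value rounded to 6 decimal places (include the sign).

+0.258199  (= +√(1/15))

√[2·4!0!1!/6! · 4!0!1!4!1!0!] = √(192/5)
  +(−1)^0/∏(0,4,0,1,0,0)! = 1/24  (running 1/24)
⟨..|..⟩ = √(192/5)·(1/24) = +0.258199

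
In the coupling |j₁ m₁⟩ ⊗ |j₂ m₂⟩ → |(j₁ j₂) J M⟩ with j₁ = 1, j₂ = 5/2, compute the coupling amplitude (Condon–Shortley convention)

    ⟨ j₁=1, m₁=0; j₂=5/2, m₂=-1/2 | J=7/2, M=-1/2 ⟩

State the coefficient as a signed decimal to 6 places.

triangle: 0!*2!*5!/8! = 240/40320
(j±m)!: 1!*1!*2!*3!*3!*4! = 1728
prefactor² = (2J+1)*Δ*N² = 576/7
  k=0: +1/(0!*0!*1!*2!*1!*3!) = 1/12
Σ = 1/12  ⇒  CG² = 576/7*1/12² = 4/7
CG = +√(4/7) = +0.755929

+0.755929  (= +√(4/7))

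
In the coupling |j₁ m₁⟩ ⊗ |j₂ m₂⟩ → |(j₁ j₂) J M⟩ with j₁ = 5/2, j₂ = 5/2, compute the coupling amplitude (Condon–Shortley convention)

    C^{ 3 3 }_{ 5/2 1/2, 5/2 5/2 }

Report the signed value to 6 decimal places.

triangle: 2!·3!·3!/9! = 72/362880
(j±m)!: 3!·2!·5!·0!·6!·0! = 1036800
prefactor² = (2J+1)·Δ·N² = 1440
  k=2: +1/(2!·0!·0!·3!·3!·0!) = 1/72
Σ = 1/72  ⇒  CG² = 1440·1/72² = 5/18
CG = +√(5/18) = +0.527046

+√(5/18) ≈ +0.527046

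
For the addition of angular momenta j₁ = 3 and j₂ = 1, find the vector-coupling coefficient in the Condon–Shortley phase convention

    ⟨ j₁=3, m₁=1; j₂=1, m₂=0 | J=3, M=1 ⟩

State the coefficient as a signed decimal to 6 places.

+0.288675

j₁+j₂−J=1  J+j₁−j₂=5  J−j₁+j₂=1  j₁+j₂+J+1=8
(j₁±m₁, j₂±m₂, J±M) = (4,2,1,1,4,2)
P² = 48
sum k=0..1:
  [0] +1/12 = 1/12
  [1] −1/24 = -1/24
S = 1/24
C² = P²·S² = 1/12 ; C = +0.288675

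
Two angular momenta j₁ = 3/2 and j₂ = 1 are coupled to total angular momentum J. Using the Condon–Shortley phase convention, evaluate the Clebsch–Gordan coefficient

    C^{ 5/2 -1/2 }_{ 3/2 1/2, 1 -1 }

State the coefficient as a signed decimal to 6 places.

+√(3/10) ≈ +0.547723

√[6·0!3!2!/6! · 2!1!0!2!2!3!] = √(24/5)
  +(−1)^0/∏(0,0,1,0,2,2)! = 1/4  (running 1/4)
⟨..|..⟩ = √(24/5)·(1/4) = +0.547723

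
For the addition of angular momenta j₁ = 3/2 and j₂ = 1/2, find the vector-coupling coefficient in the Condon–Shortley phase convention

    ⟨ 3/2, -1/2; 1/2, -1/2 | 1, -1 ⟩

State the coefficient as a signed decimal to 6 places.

j₁+j₂−J=1  J+j₁−j₂=2  J−j₁+j₂=0  j₁+j₂+J+1=4
(j₁±m₁, j₂±m₂, J±M) = (1,2,0,1,0,2)
P² = 1
sum k=0..0:
  [0] +1/2 = 1/2
S = 1/2
C² = P²·S² = 1/4 ; C = +0.500000

+0.500000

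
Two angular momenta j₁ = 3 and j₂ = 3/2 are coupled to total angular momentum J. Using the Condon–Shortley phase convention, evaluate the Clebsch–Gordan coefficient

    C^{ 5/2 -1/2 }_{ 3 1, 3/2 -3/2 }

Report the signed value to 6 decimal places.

+√(27/70) ≈ +0.621059

√[6·2!4!1!/8! · 4!2!0!3!2!3!] = √(864/35)
  +(−1)^0/∏(0,2,2,0,2,1)! = 1/8  (running 1/8)
⟨..|..⟩ = √(864/35)·(1/8) = +0.621059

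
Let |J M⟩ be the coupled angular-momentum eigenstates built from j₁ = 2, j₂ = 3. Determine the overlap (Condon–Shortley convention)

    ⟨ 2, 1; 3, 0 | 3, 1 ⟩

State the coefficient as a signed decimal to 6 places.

j₁+j₂−J=2  J+j₁−j₂=2  J−j₁+j₂=4  j₁+j₂+J+1=9
(j₁±m₁, j₂±m₂, J±M) = (3,1,3,3,4,2)
P² = 96/5
sum k=0..1:
  [0] +1/12 = 1/12
  [1] −1/8 = -1/8
S = -1/24
C² = P²·S² = 1/30 ; C = -0.182574

-0.182574  (= −√(1/30))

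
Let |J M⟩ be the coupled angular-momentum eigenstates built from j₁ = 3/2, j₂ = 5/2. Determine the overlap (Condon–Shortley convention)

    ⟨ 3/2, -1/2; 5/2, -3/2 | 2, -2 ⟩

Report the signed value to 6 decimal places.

−√(8/21) ≈ -0.617213

j₁+j₂−J=2  J+j₁−j₂=1  J−j₁+j₂=3  j₁+j₂+J+1=7
(j₁±m₁, j₂±m₂, J±M) = (1,2,1,4,0,4)
P² = 96/7
sum k=1..1:
  [1] −1/6 = -1/6
S = -1/6
C² = P²·S² = 8/21 ; C = -0.617213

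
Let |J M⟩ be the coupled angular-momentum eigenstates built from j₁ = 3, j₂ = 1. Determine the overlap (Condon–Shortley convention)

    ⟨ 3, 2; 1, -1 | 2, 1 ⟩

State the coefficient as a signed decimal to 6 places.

√[5·2!4!0!/7! · 5!1!0!2!3!1!] = √(480/7)
  +(−1)^0/∏(0,2,1,0,3,0)! = 1/12  (running 1/12)
⟨..|..⟩ = √(480/7)·(1/12) = +0.690066

+√(10/21) = +0.690066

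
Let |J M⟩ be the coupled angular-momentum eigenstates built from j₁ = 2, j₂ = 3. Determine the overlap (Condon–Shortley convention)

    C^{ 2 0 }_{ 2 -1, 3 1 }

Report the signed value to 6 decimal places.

+0.377964  (= +√(1/7))

√[5·3!1!3!/8! · 1!3!4!2!2!2!] = √(36/7)
  +(−1)^2/∏(2,1,1,2,0,1)! = 1/4  (running 1/4)
  +(−1)^3/∏(3,0,0,1,1,2)! = -1/12  (running 1/6)
⟨..|..⟩ = √(36/7)·(1/6) = +0.377964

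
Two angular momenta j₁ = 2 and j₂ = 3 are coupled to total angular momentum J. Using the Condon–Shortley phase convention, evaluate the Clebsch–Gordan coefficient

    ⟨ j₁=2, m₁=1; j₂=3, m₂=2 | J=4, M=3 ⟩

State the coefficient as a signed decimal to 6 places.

−√(1/20) = -0.223607

j₁+j₂−J=1  J+j₁−j₂=3  J−j₁+j₂=5  j₁+j₂+J+1=10
(j₁±m₁, j₂±m₂, J±M) = (3,1,5,1,7,1)
P² = 6480
sum k=0..1:
  [0] +1/240 = 1/240
  [1] −1/144 = -1/144
S = -1/360
C² = P²·S² = 1/20 ; C = -0.223607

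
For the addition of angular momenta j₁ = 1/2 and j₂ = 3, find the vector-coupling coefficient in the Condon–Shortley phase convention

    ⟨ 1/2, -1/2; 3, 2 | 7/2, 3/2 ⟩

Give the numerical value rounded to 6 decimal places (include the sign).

triangle: 0!*1!*6!/8! = 720/40320
(j±m)!: 0!*1!*5!*1!*5!*2! = 28800
prefactor² = (2J+1)*Δ*N² = 28800/7
  k=0: +1/(0!*0!*1!*5!*0!*1!) = 1/120
Σ = 1/120  ⇒  CG² = 28800/7*1/120² = 2/7
CG = +√(2/7) = +0.534522

+√(2/7) ≈ +0.534522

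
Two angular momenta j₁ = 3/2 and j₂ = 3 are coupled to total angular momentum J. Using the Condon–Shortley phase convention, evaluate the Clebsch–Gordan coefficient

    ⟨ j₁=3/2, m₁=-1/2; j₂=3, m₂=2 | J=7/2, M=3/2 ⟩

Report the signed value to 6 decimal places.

−√(3/7) = -0.654654

√[8·1!2!5!/9! · 1!2!5!1!5!2!] = √(6400/21)
  +(−1)^0/∏(0,1,2,5,0,0)! = 1/240  (running 1/240)
  +(−1)^1/∏(1,0,1,4,1,1)! = -1/24  (running -3/80)
⟨..|..⟩ = √(6400/21)·(-3/80) = -0.654654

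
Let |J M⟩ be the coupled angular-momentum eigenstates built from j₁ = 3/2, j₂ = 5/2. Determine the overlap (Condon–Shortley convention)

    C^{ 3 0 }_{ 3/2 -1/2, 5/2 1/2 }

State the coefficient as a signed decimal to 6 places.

−√(1/5) = -0.447214

√[7·1!2!4!/8! · 1!2!3!2!3!3!] = √(36/5)
  +(−1)^0/∏(0,1,2,3,0,1)! = 1/12  (running 1/12)
  +(−1)^1/∏(1,0,1,2,1,2)! = -1/4  (running -1/6)
⟨..|..⟩ = √(36/5)·(-1/6) = -0.447214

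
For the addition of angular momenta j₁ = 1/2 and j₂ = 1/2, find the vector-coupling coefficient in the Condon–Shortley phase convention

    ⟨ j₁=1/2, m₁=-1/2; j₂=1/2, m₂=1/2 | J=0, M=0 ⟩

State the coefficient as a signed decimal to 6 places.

√[1·1!0!0!/2! · 0!1!1!0!0!0!] = √(1/2)
  +(−1)^1/∏(1,0,0,0,0,0)! = -1  (running -1)
⟨..|..⟩ = √(1/2)·(-1) = -0.707107

-0.707107  (= −√(1/2))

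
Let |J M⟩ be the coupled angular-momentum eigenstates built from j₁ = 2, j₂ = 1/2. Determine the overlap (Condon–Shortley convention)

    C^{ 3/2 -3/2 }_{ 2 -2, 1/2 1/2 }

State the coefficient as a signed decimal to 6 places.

-0.894427  (= −√(4/5))

triangle: 1!*3!*0!/5! = 6/120
(j±m)!: 0!*4!*1!*0!*0!*3! = 144
prefactor² = (2J+1)*Δ*N² = 144/5
  k=1: −1/(1!*0!*3!*0!*0!*0!) = -1/6
Σ = -1/6  ⇒  CG² = 144/5*(-1/6)² = 4/5
CG = −√(4/5) = -0.894427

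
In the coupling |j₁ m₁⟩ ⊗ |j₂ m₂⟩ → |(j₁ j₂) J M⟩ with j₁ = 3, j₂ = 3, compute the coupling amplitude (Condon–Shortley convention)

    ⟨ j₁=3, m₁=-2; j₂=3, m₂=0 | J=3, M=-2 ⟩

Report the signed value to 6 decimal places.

√[7·3!3!3!/10! · 1!5!3!3!1!5!] = √(216)
  +(−1)^2/∏(2,1,3,1,0,2)! = 1/24  (running 1/24)
  +(−1)^3/∏(3,0,2,0,1,3)! = -1/72  (running 1/36)
⟨..|..⟩ = √(216)·(1/36) = +0.408248

+√(1/6) ≈ +0.408248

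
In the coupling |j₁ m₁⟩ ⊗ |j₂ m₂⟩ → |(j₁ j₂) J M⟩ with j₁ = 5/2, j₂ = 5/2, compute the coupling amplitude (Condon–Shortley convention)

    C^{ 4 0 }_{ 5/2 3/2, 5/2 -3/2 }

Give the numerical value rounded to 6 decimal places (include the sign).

+0.566947  (= +√(9/28))

j₁+j₂−J=1  J+j₁−j₂=4  J−j₁+j₂=4  j₁+j₂+J+1=10
(j₁±m₁, j₂±m₂, J±M) = (4,1,1,4,4,4)
P² = 82944/175
sum k=0..1:
  [0] +1/36 = 1/36
  [1] −1/576 = -1/576
S = 5/192
C² = P²·S² = 9/28 ; C = +0.566947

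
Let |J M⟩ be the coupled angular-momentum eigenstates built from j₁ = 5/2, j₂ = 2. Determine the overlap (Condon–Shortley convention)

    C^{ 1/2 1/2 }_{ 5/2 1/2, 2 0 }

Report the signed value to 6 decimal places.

j₁+j₂−J=4  J+j₁−j₂=1  J−j₁+j₂=0  j₁+j₂+J+1=6
(j₁±m₁, j₂±m₂, J±M) = (3,2,2,2,1,0)
P² = 16/5
sum k=2..2:
  [2] +1/4 = 1/4
S = 1/4
C² = P²·S² = 1/5 ; C = +0.447214

+0.447214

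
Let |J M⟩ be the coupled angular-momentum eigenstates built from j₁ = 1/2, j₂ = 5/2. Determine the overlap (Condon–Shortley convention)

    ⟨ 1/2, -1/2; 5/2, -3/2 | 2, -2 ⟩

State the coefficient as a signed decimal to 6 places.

√[5·1!0!4!/6! · 0!1!1!4!0!4!] = √(96)
  +(−1)^1/∏(1,0,0,0,0,4)! = -1/24  (running -1/24)
⟨..|..⟩ = √(96)·(-1/24) = -0.408248

−√(1/6) ≈ -0.408248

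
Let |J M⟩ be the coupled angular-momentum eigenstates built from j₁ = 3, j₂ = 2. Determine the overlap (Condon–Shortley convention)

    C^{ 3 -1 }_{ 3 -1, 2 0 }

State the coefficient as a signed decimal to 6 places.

j₁+j₂−J=2  J+j₁−j₂=4  J−j₁+j₂=2  j₁+j₂+J+1=9
(j₁±m₁, j₂±m₂, J±M) = (2,4,2,2,2,4)
P² = 256/15
sum k=0..2:
  [0] +1/96 = 1/96
  [1] −1/6 = -1/6
  [2] +1/16 = 1/16
S = -3/32
C² = P²·S² = 3/20 ; C = -0.387298

-0.387298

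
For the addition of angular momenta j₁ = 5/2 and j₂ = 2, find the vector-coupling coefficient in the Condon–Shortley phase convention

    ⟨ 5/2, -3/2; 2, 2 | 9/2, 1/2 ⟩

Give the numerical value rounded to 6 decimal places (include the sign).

j₁+j₂−J=0  J+j₁−j₂=5  J−j₁+j₂=4  j₁+j₂+J+1=10
(j₁±m₁, j₂±m₂, J±M) = (1,4,4,0,5,4)
P² = 92160/7
sum k=0..0:
  [0] +1/576 = 1/576
S = 1/576
C² = P²·S² = 5/126 ; C = +0.199205

+√(5/126) ≈ +0.199205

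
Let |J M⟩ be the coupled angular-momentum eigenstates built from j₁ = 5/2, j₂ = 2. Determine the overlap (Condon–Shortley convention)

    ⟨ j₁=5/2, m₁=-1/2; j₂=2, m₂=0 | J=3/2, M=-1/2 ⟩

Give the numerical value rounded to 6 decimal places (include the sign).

+0.239046

√[4·3!2!1!/7! · 2!3!2!2!1!2!] = √(32/35)
  +(−1)^1/∏(1,2,2,1,0,0)! = -1/4  (running -1/4)
  +(−1)^2/∏(2,1,1,0,1,1)! = 1/2  (running 1/4)
⟨..|..⟩ = √(32/35)·(1/4) = +0.239046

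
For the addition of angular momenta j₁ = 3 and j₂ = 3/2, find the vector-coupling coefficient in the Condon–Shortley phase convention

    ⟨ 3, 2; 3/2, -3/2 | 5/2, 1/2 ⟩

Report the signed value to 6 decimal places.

+√(3/7) ≈ +0.654654

j₁+j₂−J=2  J+j₁−j₂=4  J−j₁+j₂=1  j₁+j₂+J+1=8
(j₁±m₁, j₂±m₂, J±M) = (5,1,0,3,3,2)
P² = 432/7
sum k=0..0:
  [0] +1/12 = 1/12
S = 1/12
C² = P²·S² = 3/7 ; C = +0.654654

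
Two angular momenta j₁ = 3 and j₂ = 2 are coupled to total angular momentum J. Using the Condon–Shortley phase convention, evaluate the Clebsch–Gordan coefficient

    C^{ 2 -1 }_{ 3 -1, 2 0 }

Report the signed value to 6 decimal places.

+0.377964

triangle: 3!×3!×1!/8! = 36/40320
(j±m)!: 2!×4!×2!×2!×1!×3! = 1152
prefactor² = (2J+1)×Δ×N² = 36/7
  k=1: −1/(1!×2!×3!×1!×0!×0!) = -1/12
  k=2: +1/(2!×1!×2!×0!×1!×1!) = 1/4
Σ = 1/6  ⇒  CG² = 36/7×1/6² = 1/7
CG = +√(1/7) = +0.377964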